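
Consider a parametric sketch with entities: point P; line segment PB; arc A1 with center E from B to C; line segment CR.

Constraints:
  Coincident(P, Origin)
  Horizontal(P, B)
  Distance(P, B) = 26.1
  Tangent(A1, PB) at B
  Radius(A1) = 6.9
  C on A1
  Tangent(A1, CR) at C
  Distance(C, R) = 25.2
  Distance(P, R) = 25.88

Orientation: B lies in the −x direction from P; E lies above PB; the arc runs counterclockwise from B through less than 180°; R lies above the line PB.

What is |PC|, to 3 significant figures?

20.5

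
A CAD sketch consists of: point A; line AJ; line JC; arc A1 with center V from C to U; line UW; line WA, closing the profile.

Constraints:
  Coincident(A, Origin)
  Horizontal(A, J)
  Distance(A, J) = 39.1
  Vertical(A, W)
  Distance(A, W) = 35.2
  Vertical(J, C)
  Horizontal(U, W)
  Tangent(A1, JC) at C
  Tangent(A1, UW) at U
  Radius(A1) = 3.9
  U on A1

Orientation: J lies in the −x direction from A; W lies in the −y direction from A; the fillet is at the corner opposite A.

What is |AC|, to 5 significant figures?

50.085

The virtual corner opposite A is at (-39.100, -35.200). Since A1 is tangent to JC there, VC ⟂ JC and tangency of A1 to UW means the radius VU is perpendicular to UW, with radius 3.9, so the center V sits 3.9 in from both sides at V = (-35.200, -31.300). That places the tangent points at C = (-39.100, -31.300) on JC and U = (-35.200, -35.200) on UW. Then |AC| = |C − A| = 50.085.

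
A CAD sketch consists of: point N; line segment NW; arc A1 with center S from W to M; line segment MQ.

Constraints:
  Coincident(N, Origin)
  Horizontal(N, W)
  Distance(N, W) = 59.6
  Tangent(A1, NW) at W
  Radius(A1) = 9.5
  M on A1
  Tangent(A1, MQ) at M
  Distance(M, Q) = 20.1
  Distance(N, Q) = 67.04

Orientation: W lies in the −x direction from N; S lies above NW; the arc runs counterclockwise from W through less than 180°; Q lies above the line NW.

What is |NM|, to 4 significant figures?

52.64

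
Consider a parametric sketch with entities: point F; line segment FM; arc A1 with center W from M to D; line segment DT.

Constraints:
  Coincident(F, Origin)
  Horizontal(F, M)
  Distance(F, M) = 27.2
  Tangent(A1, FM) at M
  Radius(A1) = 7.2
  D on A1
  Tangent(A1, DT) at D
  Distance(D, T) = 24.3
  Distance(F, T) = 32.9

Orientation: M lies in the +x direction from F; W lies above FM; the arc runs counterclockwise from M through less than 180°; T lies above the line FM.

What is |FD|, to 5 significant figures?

34.520

F is at the origin; F and M share the same y with |FM| = 27.2 and M on the +x side, so M = (27.200, 0.0000). The tangent condition forces WM to be normal to FM, so W = M + (0, 7.2) = (27.200, 7.2000). Since WD ⟂ DT (tangency), |WT| = √(7.2² + 24.3²) = 25.344 regardless of where D sits on A1. So T lies on both circle(F, 32.9) and circle(W, 25.344); the above-FM intersection is T = (14.875, 29.345). D is the foot of the tangent from T: D = (32.237, 12.344).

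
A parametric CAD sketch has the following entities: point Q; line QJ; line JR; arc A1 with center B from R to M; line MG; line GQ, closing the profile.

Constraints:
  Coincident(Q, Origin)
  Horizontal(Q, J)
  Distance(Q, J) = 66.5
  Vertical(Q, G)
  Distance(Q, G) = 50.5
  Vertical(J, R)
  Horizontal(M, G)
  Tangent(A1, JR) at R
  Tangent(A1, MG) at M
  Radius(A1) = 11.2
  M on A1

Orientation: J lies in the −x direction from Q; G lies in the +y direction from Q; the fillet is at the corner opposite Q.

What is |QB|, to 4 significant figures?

67.84

Q is at the origin; Q and J share the same y with |QJ| = 66.5 and J on the −x side, so J = (-66.50, 0.000). QG is vertical with |QG| = 50.5 and G on the +y side, so G = (0.000, 50.50). The virtual corner opposite Q is at (-66.50, 50.50). The tangent condition forces BR to be normal to JR and A1 meets MG tangentially, so BM is at right angles to MG, with radius 11.2, so the center B sits 11.2 in from both sides at B = (-55.30, 39.30). Then |QB| = |B − Q| = 67.84.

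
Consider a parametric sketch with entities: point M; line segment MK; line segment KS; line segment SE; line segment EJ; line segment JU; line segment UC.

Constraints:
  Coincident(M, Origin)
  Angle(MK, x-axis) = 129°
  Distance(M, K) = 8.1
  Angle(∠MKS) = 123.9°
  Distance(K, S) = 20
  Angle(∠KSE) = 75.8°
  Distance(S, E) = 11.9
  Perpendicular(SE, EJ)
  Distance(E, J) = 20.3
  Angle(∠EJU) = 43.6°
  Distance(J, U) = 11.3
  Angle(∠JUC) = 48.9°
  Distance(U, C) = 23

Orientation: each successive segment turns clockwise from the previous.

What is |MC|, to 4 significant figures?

18.25

∠EJU = 43.6° gives JU at 102.3° from the x-axis; with |JU| = 11.3, U = (-2.002, 12.92). ∠JUC = 48.9° gives UC at -28.80° from the x-axis; with |UC| = 23.0, C = (18.15, 1.843). Then |MC| = |C − M| = 18.25.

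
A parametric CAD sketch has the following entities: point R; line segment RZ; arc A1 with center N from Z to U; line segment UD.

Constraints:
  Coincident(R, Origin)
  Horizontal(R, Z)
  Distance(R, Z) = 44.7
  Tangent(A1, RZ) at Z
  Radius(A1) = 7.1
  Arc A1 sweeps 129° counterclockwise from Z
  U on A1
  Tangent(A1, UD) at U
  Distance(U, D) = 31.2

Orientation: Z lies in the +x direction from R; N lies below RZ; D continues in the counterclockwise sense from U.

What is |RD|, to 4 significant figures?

68.86

R is at the origin; R and Z share the same y with |RZ| = 44.7 and Z on the +x side, so Z = (44.70, 0.000). Tangency of A1 to RZ means the radius NZ is perpendicular to RZ, so N = Z + (0, -7.1) = (44.70, -7.100). On A1, Z sits at bearing 90° from N; a 129° counterclockwise sweep puts U at bearing 219°, so U = N + 7.1·(cos 219°, sin 219°) = (39.18, -11.57). Tangency of A1 to UD means the radius NU is perpendicular to UD, so UD runs along (−sin 219°, cos 219°); with |UD| = 31.2, D = (58.82, -35.82). Then |RD| = |D − R| = 68.86.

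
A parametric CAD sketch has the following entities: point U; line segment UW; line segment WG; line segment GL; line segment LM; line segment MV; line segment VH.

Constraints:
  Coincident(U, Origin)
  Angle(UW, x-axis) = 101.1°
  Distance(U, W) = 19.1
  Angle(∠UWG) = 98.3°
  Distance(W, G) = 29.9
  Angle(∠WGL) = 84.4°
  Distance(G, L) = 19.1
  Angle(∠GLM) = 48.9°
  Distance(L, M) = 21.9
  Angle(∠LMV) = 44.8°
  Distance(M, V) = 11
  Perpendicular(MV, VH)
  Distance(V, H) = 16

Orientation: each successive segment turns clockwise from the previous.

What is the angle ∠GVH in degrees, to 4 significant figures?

122.2°

U is at the origin; UW runs at 101.1° with length 19.1, so W = (-3.677, 18.74). ∠UWG = 98.3° gives WG at 19.40° from the x-axis; with |WG| = 29.9, G = (24.53, 28.67). ∠WGL = 84.4° gives GL at -76.20° from the x-axis; with |GL| = 19.1, L = (29.08, 10.13). ∠GLM = 48.9° gives LM at 152.7° from the x-axis; with |LM| = 21.9, M = (9.620, 20.17). ∠LMV = 44.8° gives MV at 17.50° from the x-axis; with |MV| = 11.0, V = (20.11, 23.48). MV ⟂ VH, so VH runs at -72.50°; with |VH| = 16.0, H = (24.92, 8.218). Then cos ∠GVH = VG·VH / (|VG||VH|), giving 122.2°.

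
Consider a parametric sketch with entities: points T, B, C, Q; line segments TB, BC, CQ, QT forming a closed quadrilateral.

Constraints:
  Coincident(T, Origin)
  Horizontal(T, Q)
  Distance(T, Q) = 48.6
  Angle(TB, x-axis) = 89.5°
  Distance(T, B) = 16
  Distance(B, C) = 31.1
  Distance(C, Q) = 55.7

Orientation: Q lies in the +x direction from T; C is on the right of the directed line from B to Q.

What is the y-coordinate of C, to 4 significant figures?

-14.65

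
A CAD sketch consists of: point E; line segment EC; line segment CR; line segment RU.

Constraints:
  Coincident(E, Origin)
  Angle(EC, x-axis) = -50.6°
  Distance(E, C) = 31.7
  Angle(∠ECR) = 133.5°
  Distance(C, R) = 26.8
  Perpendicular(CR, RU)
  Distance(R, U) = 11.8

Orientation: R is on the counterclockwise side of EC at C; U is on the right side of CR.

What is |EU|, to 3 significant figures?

59.8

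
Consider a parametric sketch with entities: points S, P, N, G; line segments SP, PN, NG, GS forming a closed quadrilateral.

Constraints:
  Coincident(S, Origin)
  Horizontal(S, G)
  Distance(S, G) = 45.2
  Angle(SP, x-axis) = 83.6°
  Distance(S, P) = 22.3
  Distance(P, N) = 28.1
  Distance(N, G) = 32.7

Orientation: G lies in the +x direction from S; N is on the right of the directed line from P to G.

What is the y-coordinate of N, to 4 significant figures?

-3.999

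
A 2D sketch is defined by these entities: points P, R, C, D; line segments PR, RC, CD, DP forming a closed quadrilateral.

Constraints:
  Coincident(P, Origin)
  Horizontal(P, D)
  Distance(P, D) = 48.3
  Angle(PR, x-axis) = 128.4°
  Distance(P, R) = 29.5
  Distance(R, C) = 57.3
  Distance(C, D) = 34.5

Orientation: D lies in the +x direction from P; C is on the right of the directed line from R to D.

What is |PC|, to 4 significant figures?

27.91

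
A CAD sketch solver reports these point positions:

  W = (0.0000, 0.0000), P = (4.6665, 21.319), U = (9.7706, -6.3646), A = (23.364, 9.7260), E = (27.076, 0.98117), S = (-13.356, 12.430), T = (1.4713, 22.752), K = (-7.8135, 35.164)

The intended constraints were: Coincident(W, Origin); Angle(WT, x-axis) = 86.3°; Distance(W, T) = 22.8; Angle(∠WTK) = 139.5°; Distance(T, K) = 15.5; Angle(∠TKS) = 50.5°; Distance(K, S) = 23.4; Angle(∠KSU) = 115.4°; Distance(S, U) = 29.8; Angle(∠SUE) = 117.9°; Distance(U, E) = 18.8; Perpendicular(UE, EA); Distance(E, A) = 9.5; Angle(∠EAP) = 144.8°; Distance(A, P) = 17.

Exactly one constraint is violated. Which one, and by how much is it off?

Distance(A, P) = 17 — off by 5.00.

W = (0.00, 0.00) ✓; WT at 86.30° ✓; |WT| = 22.80 ✓; ∠WTK = 139.5° ✓; |TK| = 15.50 ✓; ∠TKS = 50.50° ✓; |KS| = 23.40 ✓; ∠KSU = 115.4° ✓; |SU| = 29.80 ✓; ∠SUE = 117.9° ✓; |UE| = 18.80 ✓; ∠(UE, EA) = 90.00° ✓; |EA| = 9.500 ✓; ∠EAP = 144.8° ✓; |AP| = 22.00 ✗.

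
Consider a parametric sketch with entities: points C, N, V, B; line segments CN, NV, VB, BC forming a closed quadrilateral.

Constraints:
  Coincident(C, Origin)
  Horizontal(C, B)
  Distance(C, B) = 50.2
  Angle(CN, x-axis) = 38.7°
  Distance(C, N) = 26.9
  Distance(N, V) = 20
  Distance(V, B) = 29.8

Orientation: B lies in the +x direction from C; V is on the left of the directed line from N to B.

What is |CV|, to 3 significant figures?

46.8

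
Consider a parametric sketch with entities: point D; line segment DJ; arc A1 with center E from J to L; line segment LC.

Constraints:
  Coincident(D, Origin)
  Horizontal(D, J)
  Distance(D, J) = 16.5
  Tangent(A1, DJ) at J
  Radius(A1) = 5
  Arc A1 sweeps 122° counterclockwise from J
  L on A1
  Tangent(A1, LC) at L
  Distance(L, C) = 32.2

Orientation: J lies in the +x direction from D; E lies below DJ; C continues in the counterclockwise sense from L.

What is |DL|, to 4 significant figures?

14.45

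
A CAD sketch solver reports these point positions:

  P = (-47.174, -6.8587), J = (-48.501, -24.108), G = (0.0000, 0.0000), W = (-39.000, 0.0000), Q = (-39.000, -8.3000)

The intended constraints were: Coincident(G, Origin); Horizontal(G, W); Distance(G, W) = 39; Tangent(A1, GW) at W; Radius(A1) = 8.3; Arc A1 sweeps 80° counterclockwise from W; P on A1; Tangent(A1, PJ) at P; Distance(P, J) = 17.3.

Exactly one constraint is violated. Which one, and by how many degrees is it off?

Tangent(A1, PJ) at P — off by 5.60°.

G = (0.00, 0.00) ✓; G.y = 0.00, W.y = 0.00 ✓; |GW| = 39.00 ✓; ∠(QW, WG) = 90.00° ✓; |QW| = 8.300 ✓; bearing(Q→P) − bearing(Q→W) = 80.00° ✓; |QP| = 8.300 ✓; ∠(QP, PJ) = 84.40° ✗; |PJ| = 17.30 ✓.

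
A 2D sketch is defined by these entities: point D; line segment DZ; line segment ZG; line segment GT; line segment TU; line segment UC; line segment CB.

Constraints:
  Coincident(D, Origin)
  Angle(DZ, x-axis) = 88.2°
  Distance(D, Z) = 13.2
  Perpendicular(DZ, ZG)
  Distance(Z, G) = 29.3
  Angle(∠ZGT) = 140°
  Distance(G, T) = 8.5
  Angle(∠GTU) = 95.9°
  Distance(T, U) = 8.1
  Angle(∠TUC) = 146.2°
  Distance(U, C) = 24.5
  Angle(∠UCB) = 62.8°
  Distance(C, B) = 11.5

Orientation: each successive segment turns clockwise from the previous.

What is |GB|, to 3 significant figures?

22.1

D is at the origin; DZ runs at 88.2° with length 13.2, so Z = (0.415, 13.2). The perpendicularity gives ZG at right angles to DZ, so ZG runs at -1.80°; with |ZG| = 29.3, G = (29.7, 12.3). ∠ZGT = 140.0° gives GT at -41.8° from the x-axis; with |GT| = 8.5, T = (36.0, 6.61). ∠GTU = 95.9° gives TU at -126° from the x-axis; with |TU| = 8.1, U = (31.3, 0.0463). ∠TUC = 146.2° gives UC at -160° from the x-axis; with |UC| = 24.5, C = (8.31, -8.45). ∠UCB = 62.8° gives CB at 83.1° from the x-axis; with |CB| = 11.5, B = (9.69, 2.96). Then |GB| = |B − G| = 22.1.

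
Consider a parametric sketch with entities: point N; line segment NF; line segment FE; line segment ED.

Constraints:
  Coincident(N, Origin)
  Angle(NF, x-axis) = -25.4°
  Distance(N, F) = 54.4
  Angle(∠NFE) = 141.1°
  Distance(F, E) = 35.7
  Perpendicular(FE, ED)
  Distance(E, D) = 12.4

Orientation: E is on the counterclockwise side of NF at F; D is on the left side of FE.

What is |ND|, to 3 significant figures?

81.0

N is at the origin; NF runs at -25.4° with length 54.4, so F = 54.4·(cos -25.4°, sin -25.4°) = (49.1, -23.3). ∠NFE = 141.1°, so FE runs at -25.4° + (180° − 141.1°) = 13.5° from the x-axis; with |FE| = 35.7, E = F + 35.7·(cos 13.5°, sin 13.5°) = (83.9, -15.0). The perpendicularity gives ED at right angles to FE; with |ED| = 12.4 on the left of FE, D = E + 12.4·(-0.233, 0.972) = (81.0, -2.94). Then |ND| = |D − N| = 81.0.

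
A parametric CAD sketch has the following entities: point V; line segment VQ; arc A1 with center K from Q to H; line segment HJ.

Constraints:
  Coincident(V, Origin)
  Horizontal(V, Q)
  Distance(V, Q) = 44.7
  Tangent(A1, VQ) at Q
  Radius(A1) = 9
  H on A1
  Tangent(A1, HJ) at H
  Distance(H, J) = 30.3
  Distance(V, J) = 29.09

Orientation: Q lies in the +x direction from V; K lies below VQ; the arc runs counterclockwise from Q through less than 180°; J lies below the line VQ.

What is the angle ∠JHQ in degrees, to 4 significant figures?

157.8°

V is at the origin; VQ is horizontal with |VQ| = 44.7 and Q on the +x side, so Q = (44.70, 0.000). The tangent condition forces KQ to be normal to VQ, so K = Q + (0, -9) = (44.70, -9.000). Since KH ⟂ HJ (tangency), |KJ| = √(9.0² + 30.3²) = 31.61 regardless of where H sits on A1. So J lies on both circle(V, 29.09) and circle(K, 31.61); the below-VQ intersection is J = (16.76, -23.78). H is the foot of the tangent from J: H = (38.40, -2.572).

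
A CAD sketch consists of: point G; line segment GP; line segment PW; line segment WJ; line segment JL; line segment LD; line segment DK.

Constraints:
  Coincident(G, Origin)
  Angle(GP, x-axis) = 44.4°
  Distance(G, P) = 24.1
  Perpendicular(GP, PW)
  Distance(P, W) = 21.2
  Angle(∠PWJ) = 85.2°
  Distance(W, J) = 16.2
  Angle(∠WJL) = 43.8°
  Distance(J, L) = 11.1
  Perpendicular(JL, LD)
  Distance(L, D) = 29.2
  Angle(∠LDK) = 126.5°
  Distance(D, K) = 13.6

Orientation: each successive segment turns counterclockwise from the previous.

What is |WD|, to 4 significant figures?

18.00

G is at the origin; GP runs at 44.4° with length 24.1, so P = (17.22, 16.86). The perpendicularity gives PW at right angles to GP, so PW runs at 134.4°; with |PW| = 21.2, W = (2.386, 32.01). ∠PWJ = 85.2° gives WJ at -130.8° from the x-axis; with |WJ| = 16.2, J = (-8.199, 19.75). ∠WJL = 43.8° gives JL at 5.400° from the x-axis; with |JL| = 11.1, L = (2.851, 20.79). JL is perpendicular to LD, so LD runs at 95.40°; with |LD| = 29.2, D = (0.1033, 49.86). Then |WD| = |D − W| = 18.00.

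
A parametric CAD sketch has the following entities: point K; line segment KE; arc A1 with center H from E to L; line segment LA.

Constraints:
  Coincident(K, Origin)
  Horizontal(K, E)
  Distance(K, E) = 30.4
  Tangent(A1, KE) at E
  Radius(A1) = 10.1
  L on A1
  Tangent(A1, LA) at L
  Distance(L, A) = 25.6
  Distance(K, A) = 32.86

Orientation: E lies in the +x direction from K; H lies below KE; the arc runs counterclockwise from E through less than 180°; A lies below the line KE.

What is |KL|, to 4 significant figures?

21.94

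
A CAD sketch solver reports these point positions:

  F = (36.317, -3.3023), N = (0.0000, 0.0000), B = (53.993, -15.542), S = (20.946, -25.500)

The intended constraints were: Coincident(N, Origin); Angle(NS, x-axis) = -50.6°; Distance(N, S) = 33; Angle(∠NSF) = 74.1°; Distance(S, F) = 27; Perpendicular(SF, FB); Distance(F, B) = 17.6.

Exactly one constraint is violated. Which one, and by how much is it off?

Distance(F, B) = 17.6 — off by 3.90.

N = (0.00, 0.00) ✓; NS at -50.60° ✓; |NS| = 33.00 ✓; ∠NSF = 74.10° ✓; |SF| = 27.00 ✓; ∠(SF, FB) = 90.00° ✓; |FB| = 21.50 ✗.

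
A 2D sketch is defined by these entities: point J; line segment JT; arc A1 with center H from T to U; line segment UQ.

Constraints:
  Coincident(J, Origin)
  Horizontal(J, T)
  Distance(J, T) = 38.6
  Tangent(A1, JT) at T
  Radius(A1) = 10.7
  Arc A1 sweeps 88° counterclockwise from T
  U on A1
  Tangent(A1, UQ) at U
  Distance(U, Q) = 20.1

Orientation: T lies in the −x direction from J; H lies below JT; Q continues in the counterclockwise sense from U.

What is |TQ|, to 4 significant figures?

32.48

On A1, T sits at bearing 90° from H; an 88° counterclockwise sweep puts U at bearing 178°, so U = H + 10.7·(cos 178°, sin 178°) = (-49.29, -10.33). The tangent condition forces HU to be normal to UQ, so UQ runs along (−sin 178°, cos 178°); with |UQ| = 20.1, Q = (-49.99, -30.41). Then |TQ| = |Q − T| = 32.48.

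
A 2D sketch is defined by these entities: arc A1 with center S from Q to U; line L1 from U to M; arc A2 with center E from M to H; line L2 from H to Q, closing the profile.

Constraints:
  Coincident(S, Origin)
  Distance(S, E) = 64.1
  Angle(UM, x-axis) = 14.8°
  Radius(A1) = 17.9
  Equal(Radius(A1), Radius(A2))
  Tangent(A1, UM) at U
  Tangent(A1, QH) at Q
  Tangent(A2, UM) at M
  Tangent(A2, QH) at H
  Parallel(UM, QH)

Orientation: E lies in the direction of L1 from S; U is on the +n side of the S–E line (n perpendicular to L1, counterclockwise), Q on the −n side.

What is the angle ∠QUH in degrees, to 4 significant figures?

60.82°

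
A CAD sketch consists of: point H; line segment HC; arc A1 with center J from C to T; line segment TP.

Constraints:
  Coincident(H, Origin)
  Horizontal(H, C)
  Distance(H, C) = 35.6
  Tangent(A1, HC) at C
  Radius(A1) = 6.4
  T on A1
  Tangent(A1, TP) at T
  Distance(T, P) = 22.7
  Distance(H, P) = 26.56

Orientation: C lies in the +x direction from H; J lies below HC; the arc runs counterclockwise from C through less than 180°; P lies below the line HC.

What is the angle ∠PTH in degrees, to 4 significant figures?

57.49°

Checks: ∠(JC, CH) = 90.00° ✓; |JT| = 6.400 ✓; ∠(JT, TP) = 90.00° ✓; |TP| = 22.70 ✓; |HP| = 26.56 ✓.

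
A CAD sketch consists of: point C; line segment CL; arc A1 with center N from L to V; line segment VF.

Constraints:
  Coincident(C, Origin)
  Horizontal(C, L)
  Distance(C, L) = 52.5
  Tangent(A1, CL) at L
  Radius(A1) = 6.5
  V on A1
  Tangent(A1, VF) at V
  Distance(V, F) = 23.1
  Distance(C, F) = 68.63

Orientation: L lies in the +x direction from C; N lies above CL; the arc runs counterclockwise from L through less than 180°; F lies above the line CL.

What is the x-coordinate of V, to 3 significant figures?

58.9

C is at the origin; C and L share the same y with |CL| = 52.5 and L on the +x side, so L = (52.5, 0.00). Since A1 is tangent to CL there, NL ⟂ CL, so N = L + (0, 6.5) = (52.5, 6.50). Since NV ⟂ VF (tangency), |NF| = √(6.5² + 23.1²) = 24.0 regardless of where V sits on A1. So F lies on both circle(C, 68.63) and circle(N, 24.0); the above-CL intersection is F = (62.5, 28.3). V is the foot of the tangent from F: V = (58.9, 5.49).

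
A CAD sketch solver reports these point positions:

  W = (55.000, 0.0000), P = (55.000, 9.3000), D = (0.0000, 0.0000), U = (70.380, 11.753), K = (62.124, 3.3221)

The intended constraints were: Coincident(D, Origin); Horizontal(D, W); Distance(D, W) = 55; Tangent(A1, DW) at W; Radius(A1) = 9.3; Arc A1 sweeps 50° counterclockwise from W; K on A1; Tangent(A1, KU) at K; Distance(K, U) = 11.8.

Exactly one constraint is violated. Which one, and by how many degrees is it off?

Tangent(A1, KU) at K — off by 4.40°.

D = (0.00, 0.00) ✓; D.y = 0.00, W.y = 0.00 ✓; |DW| = 55.00 ✓; ∠(PW, WD) = 90.00° ✓; |PW| = 9.300 ✓; bearing(P→K) − bearing(P→W) = 50.00° ✓; |PK| = 9.300 ✓; ∠(PK, KU) = 94.40° ✗; |KU| = 11.80 ✓.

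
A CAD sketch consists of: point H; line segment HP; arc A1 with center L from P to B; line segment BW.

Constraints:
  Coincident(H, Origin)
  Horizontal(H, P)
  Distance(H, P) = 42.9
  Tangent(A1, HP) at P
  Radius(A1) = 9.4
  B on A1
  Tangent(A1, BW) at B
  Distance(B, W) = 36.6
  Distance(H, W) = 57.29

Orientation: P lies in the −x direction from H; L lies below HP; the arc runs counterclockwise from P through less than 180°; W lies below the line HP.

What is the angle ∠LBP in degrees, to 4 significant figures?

30.98°

Checks: |LB| = 9.400 ✓; ∠(LB, BW) = 90.00° ✓; |BW| = 36.60 ✓; |HW| = 57.29 ✓.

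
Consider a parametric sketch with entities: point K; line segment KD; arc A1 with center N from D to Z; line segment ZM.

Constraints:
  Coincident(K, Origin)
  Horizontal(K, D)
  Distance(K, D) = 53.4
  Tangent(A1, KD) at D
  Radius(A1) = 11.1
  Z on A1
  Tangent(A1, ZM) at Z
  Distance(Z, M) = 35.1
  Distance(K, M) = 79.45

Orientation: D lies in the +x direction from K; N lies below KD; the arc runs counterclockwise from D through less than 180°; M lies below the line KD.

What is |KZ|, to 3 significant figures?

47.7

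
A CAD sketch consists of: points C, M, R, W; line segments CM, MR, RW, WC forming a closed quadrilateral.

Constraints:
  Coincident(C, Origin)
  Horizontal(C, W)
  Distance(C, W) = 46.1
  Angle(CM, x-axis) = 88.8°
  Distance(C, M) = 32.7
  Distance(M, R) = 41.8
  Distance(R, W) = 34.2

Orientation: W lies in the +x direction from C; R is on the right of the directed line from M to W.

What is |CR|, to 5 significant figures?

14.668

C is at the origin; C and W share the same y with |CW| = 46.1 and W in +x, so W = (46.1, 0). CM runs at 88.8° with |CM| = 32.7, so M = (0.68482, 32.693). R is determined by |MR| = 41.8 and |RW| = 34.2 together: it lies at the intersection of circle(M, 41.8) and circle(W, 34.2). With |MW| = 55.959, the foot of the radical line on MW is 33.140 from M and the perpendicular offset is √(41.8² − 33.140²) = 25.475. Taking the right-of-MW solution: R = (12.698, -7.3438).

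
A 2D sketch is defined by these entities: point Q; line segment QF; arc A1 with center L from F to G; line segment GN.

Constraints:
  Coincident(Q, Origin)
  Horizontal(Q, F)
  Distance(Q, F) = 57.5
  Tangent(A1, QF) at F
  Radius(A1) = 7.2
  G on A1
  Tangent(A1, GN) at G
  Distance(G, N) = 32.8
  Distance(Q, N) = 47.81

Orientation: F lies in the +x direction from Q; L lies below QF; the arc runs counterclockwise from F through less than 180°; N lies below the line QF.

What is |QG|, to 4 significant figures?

51.35

Checks: |LG| = 7.200 ✓; ∠(LG, GN) = 90.00° ✓; |GN| = 32.80 ✓; |QN| = 47.81 ✓.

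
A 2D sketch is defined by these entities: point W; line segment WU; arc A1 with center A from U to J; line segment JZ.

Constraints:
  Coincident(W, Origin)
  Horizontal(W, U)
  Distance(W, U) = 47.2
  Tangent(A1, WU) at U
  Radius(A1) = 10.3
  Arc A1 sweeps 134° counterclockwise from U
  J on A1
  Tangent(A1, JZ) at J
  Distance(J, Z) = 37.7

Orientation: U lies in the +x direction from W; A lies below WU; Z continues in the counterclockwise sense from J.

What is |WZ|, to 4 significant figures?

79.62

W is at the origin; WU is horizontal with |WU| = 47.2 and U on the +x side, so U = (47.20, 0.000). A1 meets WU tangentially, so AU is at right angles to WU, so A = U + (0, -10.3) = (47.20, -10.30). On A1, U sits at bearing 90° from A; a 134° counterclockwise sweep puts J at bearing 224°, so J = A + 10.3·(cos 224°, sin 224°) = (39.79, -17.45). Tangency of A1 to JZ means the radius AJ is perpendicular to JZ, so JZ runs along (−sin 224°, cos 224°); with |JZ| = 37.7, Z = (65.98, -44.57). Then |WZ| = |Z − W| = 79.62.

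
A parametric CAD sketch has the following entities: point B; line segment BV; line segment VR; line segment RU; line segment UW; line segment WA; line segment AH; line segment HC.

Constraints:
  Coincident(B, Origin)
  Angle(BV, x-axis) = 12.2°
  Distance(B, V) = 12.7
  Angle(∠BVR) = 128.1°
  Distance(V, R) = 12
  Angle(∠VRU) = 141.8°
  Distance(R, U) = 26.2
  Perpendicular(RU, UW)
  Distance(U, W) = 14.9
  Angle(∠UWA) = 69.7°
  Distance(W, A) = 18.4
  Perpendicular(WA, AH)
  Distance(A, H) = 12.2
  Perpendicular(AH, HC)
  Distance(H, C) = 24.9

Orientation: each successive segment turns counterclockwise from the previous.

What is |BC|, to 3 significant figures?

48.1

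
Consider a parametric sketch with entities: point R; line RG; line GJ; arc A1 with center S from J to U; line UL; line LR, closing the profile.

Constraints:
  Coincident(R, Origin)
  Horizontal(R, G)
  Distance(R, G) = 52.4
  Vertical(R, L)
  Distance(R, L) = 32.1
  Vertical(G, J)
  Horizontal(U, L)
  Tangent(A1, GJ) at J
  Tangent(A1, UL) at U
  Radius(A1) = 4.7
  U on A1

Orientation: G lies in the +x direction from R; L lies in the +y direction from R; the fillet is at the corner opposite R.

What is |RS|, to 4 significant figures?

55.01

R and L share the same x with |RL| = 32.1 and L on the +y side, so L = (0.000, 32.10). The virtual corner opposite R is at (52.40, 32.10). The tangent condition forces SJ to be normal to GJ and since A1 is tangent to UL there, SU ⟂ UL, with radius 4.7, so the center S sits 4.7 in from both sides at S = (47.70, 27.40). Then |RS| = |S − R| = 55.01.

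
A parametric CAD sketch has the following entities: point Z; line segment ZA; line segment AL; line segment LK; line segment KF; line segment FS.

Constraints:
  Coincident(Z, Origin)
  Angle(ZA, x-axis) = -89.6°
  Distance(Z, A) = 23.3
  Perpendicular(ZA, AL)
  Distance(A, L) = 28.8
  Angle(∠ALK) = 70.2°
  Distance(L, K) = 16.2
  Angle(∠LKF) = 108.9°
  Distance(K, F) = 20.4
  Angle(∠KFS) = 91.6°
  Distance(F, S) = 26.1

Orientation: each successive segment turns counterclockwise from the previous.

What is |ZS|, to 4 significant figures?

34.57

Z is at the origin; ZA runs at -89.6° with length 23.3, so A = (0.1627, -23.30). ZA is perpendicular to AL, so AL runs at 0.4000°; with |AL| = 28.8, L = (28.96, -23.10). ∠ALK = 70.2° gives LK at 110.2° from the x-axis; with |LK| = 16.2, K = (23.37, -7.895). ∠LKF = 108.9° gives KF at -178.7° from the x-axis; with |KF| = 20.4, F = (2.973, -8.358). ∠KFS = 91.6° gives FS at -90.30° from the x-axis; with |FS| = 26.1, S = (2.837, -34.46). Then |ZS| = |S − Z| = 34.57.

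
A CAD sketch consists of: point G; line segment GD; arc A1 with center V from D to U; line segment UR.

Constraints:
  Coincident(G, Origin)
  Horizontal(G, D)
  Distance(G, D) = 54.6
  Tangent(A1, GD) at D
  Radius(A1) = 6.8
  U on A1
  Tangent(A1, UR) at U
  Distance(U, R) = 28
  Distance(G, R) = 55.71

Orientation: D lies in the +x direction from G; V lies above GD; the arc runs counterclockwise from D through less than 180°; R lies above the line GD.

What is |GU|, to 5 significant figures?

61.139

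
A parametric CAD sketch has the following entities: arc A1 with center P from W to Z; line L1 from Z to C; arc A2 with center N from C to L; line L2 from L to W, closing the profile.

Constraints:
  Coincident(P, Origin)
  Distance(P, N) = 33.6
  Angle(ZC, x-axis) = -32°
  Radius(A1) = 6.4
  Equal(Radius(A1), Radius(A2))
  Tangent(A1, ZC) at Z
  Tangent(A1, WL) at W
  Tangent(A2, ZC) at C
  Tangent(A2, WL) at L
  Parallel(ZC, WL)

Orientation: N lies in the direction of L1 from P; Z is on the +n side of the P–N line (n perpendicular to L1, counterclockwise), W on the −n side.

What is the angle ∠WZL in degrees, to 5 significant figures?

69.146°

The slot axis is L1's direction at -32.0°, so u = (cos -32.0°, sin -32.0°) = (0.84805, -0.52992) and n = (−sin -32.0°, cos -32.0°) = (0.52992, 0.84805). P is at the origin and N lies 33.6 along u from P, so N = 33.6·u = (28.494, -17.805). Tangency of A1 to both parallel lines with radius 6.4 puts Z and W at P ± 6.4·n: Z = (3.3915, 5.4275), W = (-3.3915, -5.4275). Equal radii place C and L the same way about N: C = N + 6.4·n = (31.886, -12.378), L = N − 6.4·n = (25.103, -23.233). Then cos ∠WZL = ZW·ZL / (|ZW||ZL|), giving 69.146°.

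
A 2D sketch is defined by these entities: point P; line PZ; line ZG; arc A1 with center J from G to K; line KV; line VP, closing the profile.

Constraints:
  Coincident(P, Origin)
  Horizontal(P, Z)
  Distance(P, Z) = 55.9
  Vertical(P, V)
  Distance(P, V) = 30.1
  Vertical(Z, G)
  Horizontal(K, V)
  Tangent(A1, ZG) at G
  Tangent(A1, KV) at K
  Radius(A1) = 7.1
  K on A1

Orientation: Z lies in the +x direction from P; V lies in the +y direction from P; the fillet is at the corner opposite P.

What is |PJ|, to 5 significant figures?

53.948

P and V share the same x with |PV| = 30.1 and V on the +y side, so V = (0.0000, 30.100). The virtual corner opposite P is at (55.900, 30.100). A1 meets ZG tangentially, so JG is at right angles to ZG and since A1 is tangent to KV there, JK ⟂ KV, with radius 7.1, so the center J sits 7.1 in from both sides at J = (48.800, 23.000). Then |PJ| = |J − P| = 53.948.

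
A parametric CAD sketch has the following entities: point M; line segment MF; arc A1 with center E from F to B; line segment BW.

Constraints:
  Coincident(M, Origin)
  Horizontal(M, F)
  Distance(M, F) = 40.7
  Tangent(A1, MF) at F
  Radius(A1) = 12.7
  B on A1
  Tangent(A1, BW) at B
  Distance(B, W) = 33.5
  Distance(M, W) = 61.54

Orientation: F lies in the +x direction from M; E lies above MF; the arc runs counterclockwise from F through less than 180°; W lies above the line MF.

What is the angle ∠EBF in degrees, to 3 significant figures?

32.4°

Checks: |EB| = 12.70 ✓; ∠(EB, BW) = 90.00° ✓; |BW| = 33.50 ✓; |MW| = 61.54 ✓.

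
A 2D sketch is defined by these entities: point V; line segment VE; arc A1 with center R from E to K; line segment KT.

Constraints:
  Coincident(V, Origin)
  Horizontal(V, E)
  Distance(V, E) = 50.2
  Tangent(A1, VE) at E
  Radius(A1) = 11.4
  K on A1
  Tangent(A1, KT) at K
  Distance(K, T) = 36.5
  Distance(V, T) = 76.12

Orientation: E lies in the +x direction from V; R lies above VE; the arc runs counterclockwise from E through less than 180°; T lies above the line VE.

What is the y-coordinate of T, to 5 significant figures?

48.733

Checks: ∠(RE, EV) = 90.00° ✓; |RK| = 11.40 ✓; ∠(RK, KT) = 90.00° ✓; |KT| = 36.50 ✓; |VT| = 76.12 ✓.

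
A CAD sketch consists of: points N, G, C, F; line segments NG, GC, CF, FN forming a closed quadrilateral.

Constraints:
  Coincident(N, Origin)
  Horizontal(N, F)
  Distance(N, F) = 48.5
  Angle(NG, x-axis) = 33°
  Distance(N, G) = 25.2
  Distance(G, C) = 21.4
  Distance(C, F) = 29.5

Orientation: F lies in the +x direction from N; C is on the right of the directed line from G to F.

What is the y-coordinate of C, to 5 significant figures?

-7.6454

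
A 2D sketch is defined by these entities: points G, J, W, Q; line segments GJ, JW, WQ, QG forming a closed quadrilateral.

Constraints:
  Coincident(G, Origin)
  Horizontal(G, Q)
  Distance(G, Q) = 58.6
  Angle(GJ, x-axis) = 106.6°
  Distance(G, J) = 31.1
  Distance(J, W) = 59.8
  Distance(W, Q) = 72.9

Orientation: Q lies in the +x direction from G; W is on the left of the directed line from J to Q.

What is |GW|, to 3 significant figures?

78.1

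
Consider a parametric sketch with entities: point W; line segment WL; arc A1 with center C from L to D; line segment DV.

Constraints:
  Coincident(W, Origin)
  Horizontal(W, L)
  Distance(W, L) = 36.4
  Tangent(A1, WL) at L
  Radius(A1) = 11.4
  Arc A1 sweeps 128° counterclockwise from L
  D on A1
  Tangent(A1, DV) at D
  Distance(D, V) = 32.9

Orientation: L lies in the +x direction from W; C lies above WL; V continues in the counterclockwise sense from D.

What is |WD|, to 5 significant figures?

48.978

W is at the origin; W and L share the same y with |WL| = 36.4 and L on the +x side, so L = (36.400, 0.0000). Since A1 is tangent to WL there, CL ⟂ WL, so C = L + (0, 11.4) = (36.400, 11.400). On A1, L sits at bearing -90° from C; a 128° counterclockwise sweep puts D at bearing 38°, so D = C + 11.4·(cos 38°, sin 38°) = (45.383, 18.419). Then |WD| = |D − W| = 48.978.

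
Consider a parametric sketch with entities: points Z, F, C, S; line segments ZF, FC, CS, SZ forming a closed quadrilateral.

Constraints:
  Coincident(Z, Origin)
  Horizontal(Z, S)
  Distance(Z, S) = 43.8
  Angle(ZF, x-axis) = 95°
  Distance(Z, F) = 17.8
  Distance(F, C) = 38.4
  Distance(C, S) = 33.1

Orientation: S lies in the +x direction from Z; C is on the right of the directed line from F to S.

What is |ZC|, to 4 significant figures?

22.69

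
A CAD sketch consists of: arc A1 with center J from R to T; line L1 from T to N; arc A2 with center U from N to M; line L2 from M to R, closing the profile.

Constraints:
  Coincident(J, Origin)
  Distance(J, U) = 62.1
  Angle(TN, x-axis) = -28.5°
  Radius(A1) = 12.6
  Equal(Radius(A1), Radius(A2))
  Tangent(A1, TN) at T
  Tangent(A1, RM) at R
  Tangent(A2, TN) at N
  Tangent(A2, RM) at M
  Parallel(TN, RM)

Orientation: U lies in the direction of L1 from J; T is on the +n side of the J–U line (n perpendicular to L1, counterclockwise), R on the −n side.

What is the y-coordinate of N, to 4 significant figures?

-18.56

Tangency of A1 to both parallel lines with radius 12.6 puts T and R at J ± 12.6·n: T = (6.012, 11.07), R = (-6.012, -11.07). Equal radii place N and M the same way about U: N = U + 12.6·n = (60.59, -18.56), M = U − 12.6·n = (48.56, -40.70). So N.y = -18.56.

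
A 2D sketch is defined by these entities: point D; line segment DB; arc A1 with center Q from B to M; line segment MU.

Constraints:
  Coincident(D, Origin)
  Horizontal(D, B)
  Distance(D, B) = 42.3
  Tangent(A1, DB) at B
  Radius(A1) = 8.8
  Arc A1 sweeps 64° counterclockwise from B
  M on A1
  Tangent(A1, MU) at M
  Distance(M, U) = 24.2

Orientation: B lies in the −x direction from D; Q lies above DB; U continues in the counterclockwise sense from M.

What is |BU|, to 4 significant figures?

32.49

On A1, B sits at bearing -90° from Q; a 64° counterclockwise sweep puts M at bearing -26°, so M = Q + 8.8·(cos -26°, sin -26°) = (-34.39, 4.942). Tangency of A1 to MU means the radius QM is perpendicular to MU, so MU runs along (−sin -26°, cos -26°); with |MU| = 24.2, U = (-23.78, 26.69). Then |BU| = |U − B| = 32.49.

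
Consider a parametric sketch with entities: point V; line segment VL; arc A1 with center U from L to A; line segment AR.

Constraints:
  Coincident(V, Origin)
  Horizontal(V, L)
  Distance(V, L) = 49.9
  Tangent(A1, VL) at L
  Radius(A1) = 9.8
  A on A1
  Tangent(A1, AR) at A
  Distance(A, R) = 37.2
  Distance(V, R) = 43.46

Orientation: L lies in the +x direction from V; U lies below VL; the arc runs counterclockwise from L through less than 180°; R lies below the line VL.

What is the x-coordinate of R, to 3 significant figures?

22.7

Checks: ∠(UL, LV) = 90.00° ✓; |UL| = 9.800 ✓; |UA| = 9.800 ✓; ∠(UA, AR) = 90.00° ✓; |AR| = 37.20 ✓; |VR| = 43.46 ✓.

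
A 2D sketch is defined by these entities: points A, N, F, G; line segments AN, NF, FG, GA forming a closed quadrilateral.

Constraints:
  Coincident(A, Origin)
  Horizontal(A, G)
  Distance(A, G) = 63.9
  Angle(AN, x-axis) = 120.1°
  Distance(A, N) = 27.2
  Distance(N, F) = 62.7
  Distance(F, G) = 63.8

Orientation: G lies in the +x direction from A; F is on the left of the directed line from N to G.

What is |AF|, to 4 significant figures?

69.97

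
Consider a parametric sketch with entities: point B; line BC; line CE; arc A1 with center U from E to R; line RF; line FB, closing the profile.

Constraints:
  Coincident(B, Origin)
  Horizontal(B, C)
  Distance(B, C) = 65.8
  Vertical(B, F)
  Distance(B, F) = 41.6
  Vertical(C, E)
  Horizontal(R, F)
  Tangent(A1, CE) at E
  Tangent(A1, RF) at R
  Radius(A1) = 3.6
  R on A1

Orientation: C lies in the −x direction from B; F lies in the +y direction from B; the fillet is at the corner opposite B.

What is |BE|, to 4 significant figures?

75.98

The virtual corner opposite B is at (-65.80, 41.60). A1 meets CE tangentially, so UE is at right angles to CE and since A1 is tangent to RF there, UR ⟂ RF, with radius 3.6, so the center U sits 3.6 in from both sides at U = (-62.20, 38.00). That places the tangent points at E = (-65.80, 38.00) on CE and R = (-62.20, 41.60) on RF. Then |BE| = |E − B| = 75.98.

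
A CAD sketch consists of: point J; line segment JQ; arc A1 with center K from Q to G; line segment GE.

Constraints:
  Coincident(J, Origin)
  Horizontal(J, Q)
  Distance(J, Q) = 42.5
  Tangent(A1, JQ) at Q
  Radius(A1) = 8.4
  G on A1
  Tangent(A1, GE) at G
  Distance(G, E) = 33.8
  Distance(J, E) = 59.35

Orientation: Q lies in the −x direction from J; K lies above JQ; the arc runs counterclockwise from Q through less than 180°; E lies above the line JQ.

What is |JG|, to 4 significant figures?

35.69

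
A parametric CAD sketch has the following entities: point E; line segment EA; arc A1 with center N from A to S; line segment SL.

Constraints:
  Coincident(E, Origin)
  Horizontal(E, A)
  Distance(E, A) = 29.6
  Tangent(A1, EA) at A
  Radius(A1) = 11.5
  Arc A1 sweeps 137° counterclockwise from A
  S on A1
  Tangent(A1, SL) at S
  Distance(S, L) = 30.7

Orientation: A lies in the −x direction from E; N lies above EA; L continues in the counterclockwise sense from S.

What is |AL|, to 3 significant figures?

43.4

E is at the origin; E and A share the same y with |EA| = 29.6 and A on the −x side, so A = (-29.6, 0.00). A1 meets EA tangentially, so NA is at right angles to EA, so N = A + (0, 11.5) = (-29.6, 11.5). On A1, A sits at bearing -90° from N; a 137° counterclockwise sweep puts S at bearing 47°, so S = N + 11.5·(cos 47°, sin 47°) = (-21.8, 19.9). Since A1 is tangent to SL there, NS ⟂ SL, so SL runs along (−sin 47°, cos 47°); with |SL| = 30.7, L = (-44.2, 40.8). Then |AL| = |L − A| = 43.4.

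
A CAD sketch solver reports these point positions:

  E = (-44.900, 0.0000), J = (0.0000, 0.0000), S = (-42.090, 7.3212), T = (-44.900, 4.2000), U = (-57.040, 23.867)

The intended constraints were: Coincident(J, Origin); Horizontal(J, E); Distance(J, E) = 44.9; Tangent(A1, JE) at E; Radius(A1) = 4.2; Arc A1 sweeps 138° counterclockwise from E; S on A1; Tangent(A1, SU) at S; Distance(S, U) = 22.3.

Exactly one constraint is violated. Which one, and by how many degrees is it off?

Tangent(A1, SU) at S — off by 5.90°.

J = (0.00, 0.00) ✓; J.y = 0.00, E.y = 0.00 ✓; |JE| = 44.90 ✓; ∠(TE, EJ) = 90.00° ✓; |TE| = 4.200 ✓; bearing(T→S) − bearing(T→E) = 138.0° ✓; |TS| = 4.200 ✓; ∠(TS, SU) = 95.90° ✗; |SU| = 22.30 ✓.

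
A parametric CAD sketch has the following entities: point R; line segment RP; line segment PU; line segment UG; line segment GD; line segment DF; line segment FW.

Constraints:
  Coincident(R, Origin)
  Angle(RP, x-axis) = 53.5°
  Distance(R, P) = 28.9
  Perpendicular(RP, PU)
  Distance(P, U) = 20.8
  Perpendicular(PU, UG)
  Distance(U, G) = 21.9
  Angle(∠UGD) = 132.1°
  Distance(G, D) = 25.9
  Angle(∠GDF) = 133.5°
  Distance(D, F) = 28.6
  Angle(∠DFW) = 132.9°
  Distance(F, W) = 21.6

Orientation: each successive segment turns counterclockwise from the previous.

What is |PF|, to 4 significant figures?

45.82

∠UGD = 132.1° gives GD at -78.60° from the x-axis; with |GD| = 25.9, D = (-7.437, -7.390). ∠GDF = 133.5° gives DF at -32.10° from the x-axis; with |DF| = 28.6, F = (16.79, -22.59). Then |PF| = |F − P| = 45.82.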